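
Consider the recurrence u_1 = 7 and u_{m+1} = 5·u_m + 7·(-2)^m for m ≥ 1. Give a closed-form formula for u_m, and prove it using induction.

u_m = -(-2)^m + 5^m

Computing the first terms: u_1 = 7, u_2 = 21, u_3 = 133. This suggests u_m = -(-2)^m + 5^m.
When m = 1: the formula gives 7 = 7 = u_1.
For the inductive step, assume it holds for an arbitrary i ≥ 1, so u_i = -(-2)^i + 5^i.
Then u_{i+1} = 5·u_i + 7·(-2)^i = 5·(-(-2)^i + 5^i) + 7·(-2)^i = -(-2)^(i + 1) + 5^(i + 1),
which is the claimed formula at m = i+1.
This completes the induction.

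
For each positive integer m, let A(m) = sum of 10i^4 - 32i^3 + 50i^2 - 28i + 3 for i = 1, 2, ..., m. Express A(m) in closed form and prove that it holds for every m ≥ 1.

We claim A(m) = m(2m^4 - 3m^3 + 4m^2 + 3m - 3) for all m ≥ 1.
When m = 1: A(1) = 3, and the closed form gives 3. They agree.
Inductive step: assume the claim holds for m = i, so A(i) = i(2i^4 - 3i^3 + 4i^2 + 3i - 3).
Then A(i+1) = A(i) + (10i^4 + 8i^3 + 14i^2 + 16i + 3) = (i(2i^4 - 3i^3 + 4i^2 + 3i - 3)) + (10i^4 + 8i^3 + 14i^2 + 16i + 3).
Simplifying, A(i+1) = (i + 1)(2i^4 + 5i^3 + 7i^2 + 10i + 3) = (i+1)(2(i+1)^4 - 3(i+1)^3 + 4(i+1)^2 + 3(i+1) - 3),
which is the closed form with m = i+1.
Hence, by induction on m, the claim holds for every m ≥ 1.

A(m) = m(2m^4 - 3m^3 + 4m^2 + 3m - 3)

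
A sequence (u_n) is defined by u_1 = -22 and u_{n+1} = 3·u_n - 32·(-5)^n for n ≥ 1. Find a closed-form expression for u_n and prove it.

u_n = 4(-5)^n - 2·3^(n - 1)

Computing the first terms: u_1 = -22, u_2 = 94, u_3 = -518. This suggests u_n = 4(-5)^n - 2·3^(n - 1).
Base case (n = 1): the formula gives -22 = -22 = u_1.
Suppose the result is true for n = m, so u_m = 4(-5)^m - 2·3^(m - 1).
Then u_{m+1} = 3·u_m - 32·(-5)^m = 3·(4(-5)^m - 2·3^(m - 1)) - 32·(-5)^m = 4(-5)^(m + 1) - 2·3^m = 4(-5)^(m+1) - 2·3^((m+1) - 1),
which is the claimed formula at n = m+1.
Hence, by induction on n, the claim holds for every n ≥ 1.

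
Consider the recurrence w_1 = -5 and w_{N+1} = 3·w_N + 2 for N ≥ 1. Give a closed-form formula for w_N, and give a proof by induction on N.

Computing the first terms: w_1 = -5, w_2 = -13, w_3 = -37. This suggests w_N = -4·3^(N - 1) - 1.
For the base case N = 1: the formula gives -5 = -5 = w_1.
For the inductive step, assume it holds for an arbitrary i ≥ 1, so w_i = -4·3^(i - 1) - 1.
Then w_{i+1} = 3·w_i + 2 = 3·(-4·3^(i - 1) - 1) + 2 = -4·3^i - 1 = -4·3^((i+1) - 1) - 1,
which is the claimed formula at N = i+1.
By induction, the statement is established for all N ≥ 1.

w_N = -4·3^(N - 1) - 1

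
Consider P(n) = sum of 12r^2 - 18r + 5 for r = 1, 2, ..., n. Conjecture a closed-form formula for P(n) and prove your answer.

P(n) = n(4n^2 - 3n - 2)

We claim P(n) = n(4n^2 - 3n - 2) for all n ≥ 1.
Base step (n = 1): P(1) = -1, and the closed form gives -1. They agree.
For the inductive step, assume it holds for an arbitrary r ≥ 1, so P(r) = r(4r^2 - 3r - 2).
Then P(r+1) = P(r) + (12r^2 + 6r - 1) = (r(4r^2 - 3r - 2)) + (12r^2 + 6r - 1).
Simplifying, P(r+1) = (r + 1)(4r^2 + 5r - 1) = (r+1)(4(r+1)^2 - 3(r+1) - 2),
which is the closed form with n = r+1.
By the principle of mathematical induction, the result holds for all n ≥ 1.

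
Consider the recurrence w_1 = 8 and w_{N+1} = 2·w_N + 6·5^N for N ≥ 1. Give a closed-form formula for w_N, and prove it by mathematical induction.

w_N = -2^N + 2·5^N

Computing the first terms: w_1 = 8, w_2 = 46, w_3 = 242. This suggests w_N = -2^N + 2·5^N.
Base step (N = 1): the formula gives 8 = 8 = w_1.
For the inductive step, assume it holds for an arbitrary j ≥ 1, so w_j = -2^j + 2·5^j.
Then w_{j+1} = 2·w_j + 6·5^j = 2·(-2^j + 2·5^j) + 6·5^j = -2^(j + 1) + 2·5^(j + 1),
which is the claimed formula at N = j+1.
Hence, by induction on N, the claim holds for every N ≥ 1.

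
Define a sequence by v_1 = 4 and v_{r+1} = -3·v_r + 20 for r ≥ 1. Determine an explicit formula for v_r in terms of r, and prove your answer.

v_r = -(-3)^(r - 1) + 5

Computing the first terms: v_1 = 4, v_2 = 8, v_3 = -4. This suggests v_r = -(-3)^(r - 1) + 5.
When r = 1: the formula gives 4 = 4 = v_1.
Inductive step: suppose the statement holds for some i ≥ 1, so v_i = -(-3)^(i - 1) + 5.
Then v_{i+1} = -3·v_i + 20 = -3·(-(-3)^(i - 1) + 5) + 20 = -(-3)^i + 5 = -(-3)^((i+1) - 1) + 5,
which is the claimed formula at r = i+1.
This completes the induction.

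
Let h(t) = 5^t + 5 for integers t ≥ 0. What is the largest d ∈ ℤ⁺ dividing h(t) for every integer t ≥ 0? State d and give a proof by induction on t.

d = 2

Computing the first values: h(0) = 6 and h(1) = 10; gcd(6, 10) = 2, so d ≤ 2.
We prove 2 | 5^t + 5 for all t ≥ 0 by induction on t.
Base step (t = 0): h(0) = 6 = 2·(3), so 2 | h(0).
Suppose the result is true for t = j, i.e. 2 | h(j). Then
h(j+1) = 5^(j+1) + 5 = 5·(5^j + 5) - 20 = 5·h(j) - 20. The first term is divisible by 2 by the inductive hypothesis, and -20 is divisible by 2. Hence 2 | h(j+1).
By induction, the statement is established for all t ≥ 0.
Therefore the largest such d is 2.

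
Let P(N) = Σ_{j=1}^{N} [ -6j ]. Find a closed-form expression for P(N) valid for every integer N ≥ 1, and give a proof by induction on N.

P(N) = -3N(N + 1)

We claim P(N) = -3N(N + 1) for all N ≥ 1.
Base case (N = 1): P(1) = -6, and the closed form gives -6. They agree.
Inductive step: assume the claim holds for N = j, so P(j) = 3j(-j - 1).
Then P(j+1) = P(j) + (-6j - 6) = (3j(-j - 1)) + (-6j - 6).
Simplifying, P(j+1) = -3(j + 1)(j + 2) = -3(j+1)((j+1) + 1),
which is the closed form with N = j+1.
By induction, the statement is established for all N ≥ 1.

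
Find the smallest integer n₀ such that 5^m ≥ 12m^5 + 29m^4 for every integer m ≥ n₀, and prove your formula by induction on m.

At m = 8: 390625 < 512000, so the inequality fails and n₀ ≥ 9. We prove 5^m ≥ 12m^5 + 29m^4 for all m ≥ 9.
For the base case m = 9: 5^m = 1953125 and 12m^5 + 29m^4 = 898857, so 1953125 ≥ 898857.
Inductive step: suppose the statement holds for some k ≥ 9, so 5^k ≥ 12k^5 + 29k^4.
Then 5^(k + 1) = 5·(5^k) ≥ 5·(12k^5 + 29k^4).
Also, for k ≥ 9 we have 5·(12k^5 + 29k^4) ≥ 12(k+1)^5 + 29(k+1)^4, since 5·(12k^5 + 29k^4) − (12(k+1)^5 + 29(k+1)^4) = 48k^5 + 56k^4 - 236k^3 - 294k^2 - 176k - 41, which is nonnegative for all k ≥ 9.
Combining, 5^(k + 1) ≥ 12(k+1)^5 + 29(k+1)^4.
By the principle of mathematical induction, the result holds for all m ≥ 9.
Hence the smallest such n₀ is 9.

n₀ = 9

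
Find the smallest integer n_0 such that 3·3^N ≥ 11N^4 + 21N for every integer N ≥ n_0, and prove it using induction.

n_0 = 10

At N = 9: 59049 < 72360, so the inequality fails and n_0 ≥ 10. We prove 3·3^N ≥ 11N^4 + 21N for all N ≥ 10.
Base case (N = 10): 3·3^N = 177147 and 11N^4 + 21N = 110210, so 177147 ≥ 110210.
For the inductive step, assume it holds for an arbitrary m ≥ 10, so 3·3^m ≥ 11m^4 + 21m.
Then 3·3^(m + 1) = 3·(3·3^m) ≥ 3·(11m^4 + 21m).
Also, for m ≥ 10 we have 3·(11m^4 + 21m) ≥ 11(m+1)^4 + 21(m+1), since 3·(11m^4 + 21m) − (11(m+1)^4 + 21(m+1)) = 22m^4 - 44m^3 - 66m^2 - 2m - 32, which is nonnegative for all m ≥ 10.
Combining, 3·3^(m + 1) ≥ 11(m+1)^4 + 21(m+1).
By the principle of mathematical induction, the result holds for all N ≥ 10.
Hence the smallest such n_0 is 10.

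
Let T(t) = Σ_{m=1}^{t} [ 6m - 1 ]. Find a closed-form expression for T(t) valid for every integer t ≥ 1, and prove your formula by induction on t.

We claim T(t) = t(3t + 2) for all t ≥ 1.
Base case (t = 1): T(1) = 5, and the closed form gives 5. They agree.
Suppose the result is true for t = m, so T(m) = m(3m + 2).
Then T(m+1) = T(m) + (6m + 5) = (m(3m + 2)) + (6m + 5).
Simplifying, T(m+1) = (m + 1)(3m + 5) = (m+1)(3(m+1) + 2),
which is the closed form with t = m+1.
Hence, by induction on t, the claim holds for every t ≥ 1.

T(t) = t(3t + 2)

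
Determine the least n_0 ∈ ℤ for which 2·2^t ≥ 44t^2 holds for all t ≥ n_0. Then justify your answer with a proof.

At t = 11: 4096 < 5324, so the inequality fails and n_0 ≥ 12. We prove 2·2^t ≥ 44t^2 for all t ≥ 12.
Base step (t = 12): 2·2^t = 8192 and 44t^2 = 6336, so 8192 ≥ 6336.
Inductive step: assume the claim holds for t = i, so 2·2^i ≥ 44i^2.
Then 2·2^(i + 1) = 2·(2·2^i) ≥ 2·(44i^2).
Also, for i ≥ 12 we have 2·(44i^2) ≥ 44(i+1)^2, since 2 ≥ (1 + 1/i)^2 for all i ≥ 12.
Combining, 2·2^(i + 1) ≥ 44(i+1)^2.
By the principle of mathematical induction, the result holds for all t ≥ 12.
Hence the smallest such n_0 is 12.

n_0 = 12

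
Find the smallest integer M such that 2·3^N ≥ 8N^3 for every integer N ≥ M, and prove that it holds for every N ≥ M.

M = 7

At N = 6: 1458 < 1728, so the inequality fails and M ≥ 7. We prove 2·3^N ≥ 8N^3 for all N ≥ 7.
When N = 7: 2·3^N = 4374 and 8N^3 = 2744, so 4374 ≥ 2744.
Inductive step: suppose the statement holds for some m ≥ 7, so 2·3^m ≥ 8m^3.
Then 2·3^(m + 1) = 3·(2·3^m) ≥ 3·(8m^3).
Also, for m ≥ 7 we have 3·(8m^3) ≥ 8(m+1)^3, since 3 ≥ (1 + 1/m)^3 for all m ≥ 7.
Combining, 2·3^(m + 1) ≥ 8(m+1)^3.
By induction, the statement is established for all N ≥ 7.
Hence the smallest such M is 7.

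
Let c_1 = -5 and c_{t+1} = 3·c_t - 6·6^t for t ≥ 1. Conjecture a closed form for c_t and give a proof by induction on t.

Computing the first terms: c_1 = -5, c_2 = -51, c_3 = -369. This suggests c_t = 7·3^(t - 1) - 2·6^t.
Base case (t = 1): the formula gives -5 = -5 = c_1.
Inductive step: assume the claim holds for t = r, so c_r = 7·3^(r - 1) - 2·6^r.
Then c_{r+1} = 3·c_r - 6·6^r = 3·(7·3^(r - 1) - 2·6^r) - 6·6^r = 7·3^r - 2·6^(r + 1) = 7·3^((r+1) - 1) - 2·6^(r+1),
which is the claimed formula at t = r+1.
By the principle of mathematical induction, the result holds for all t ≥ 1.

c_t = 7·3^(t - 1) - 2·6^t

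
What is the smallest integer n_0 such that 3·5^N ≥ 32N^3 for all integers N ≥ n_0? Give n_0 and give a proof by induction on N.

n_0 = 5

At N = 4: 1875 < 2048, so the inequality fails and n_0 ≥ 5. We prove 3·5^N ≥ 32N^3 for all N ≥ 5.
Base case (N = 5): 3·5^N = 9375 and 32N^3 = 4000, so 9375 ≥ 4000.
Suppose the result is true for N = r, so 3·5^r ≥ 32r^3.
Then 3·5^(r + 1) = 5·(3·5^r) ≥ 5·(32r^3).
Also, for r ≥ 5 we have 5·(32r^3) ≥ 32(r+1)^3, since 5 ≥ (1 + 1/r)^3 for all r ≥ 5.
Combining, 3·5^(r + 1) ≥ 32(r+1)^3.
Hence, by induction on N, the claim holds for every N ≥ 5.
Hence the smallest such n_0 is 5.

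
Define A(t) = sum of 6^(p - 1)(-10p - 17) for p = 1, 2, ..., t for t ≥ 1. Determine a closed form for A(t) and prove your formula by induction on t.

We claim A(t) = -6^t(2t + 3) + 3 for all t ≥ 1.
For the base case t = 1: A(1) = -27, and the closed form gives -27. They agree.
Suppose the result is true for t = p, so A(p) = -6^p(2p + 3) + 3.
Then A(p+1) = A(p) + (6^p(-10p - 27)) = (-6^p(2p + 3) + 3) + (6^p(-10p - 27)).
Simplifying, A(p+1) = -12·6^p·p - 30·6^p + 3 = -6^(p+1)(2(p+1) + 3) + 3,
which is the closed form with t = p+1.
By induction, the statement is established for all t ≥ 1.

A(t) = -6^t(2t + 3) + 3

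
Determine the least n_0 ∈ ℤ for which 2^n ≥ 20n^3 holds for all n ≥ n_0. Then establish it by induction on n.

n_0 = 17

At n = 16: 65536 < 81920, so the inequality fails and n_0 ≥ 17. We prove 2^n ≥ 20n^3 for all n ≥ 17.
When n = 17: 2^n = 131072 and 20n^3 = 98260, so 131072 ≥ 98260.
Inductive step: assume the claim holds for n = p, so 2^p ≥ 20p^3.
Then 2^(p + 1) = 2·(2^p) ≥ 2·(20p^3).
Also, for p ≥ 17 we have 2·(20p^3) ≥ 20(p+1)^3, since 2 ≥ (1 + 1/p)^3 for all p ≥ 17.
Combining, 2^(p + 1) ≥ 20(p+1)^3.
Hence, by induction on n, the claim holds for every n ≥ 17.
Hence the smallest such n_0 is 17.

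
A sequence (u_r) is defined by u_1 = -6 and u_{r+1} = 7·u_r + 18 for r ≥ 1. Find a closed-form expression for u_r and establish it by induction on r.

u_r = -3·7^(r - 1) - 3

Computing the first terms: u_1 = -6, u_2 = -24, u_3 = -150. This suggests u_r = -3·7^(r - 1) - 3.
When r = 1: the formula gives -6 = -6 = u_1.
For the inductive step, assume it holds for an arbitrary p ≥ 1, so u_p = -3·7^(p - 1) - 3.
Then u_{p+1} = 7·u_p + 18 = 7·(-3·7^(p - 1) - 3) + 18 = -3·7^p - 3 = -3·7^((p+1) - 1) - 3,
which is the claimed formula at r = p+1.
By induction, the statement is established for all r ≥ 1.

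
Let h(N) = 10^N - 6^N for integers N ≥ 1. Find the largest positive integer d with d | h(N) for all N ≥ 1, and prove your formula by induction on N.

d = 4

Computing the first values: h(1) = 4 and h(2) = 64; gcd(4, 64) = 4, so d ≤ 4.
We prove 4 | 10^N - 6^N for all N ≥ 1 by induction on N.
Base step (N = 1): h(1) = 4 = 4·(1), so 4 | h(1).
Inductive step: assume the claim holds for N = m, i.e. 4 | h(m). Then
10^{m+1} − 6^{m+1} = 10·10^m − 6·6^m = 10·(10^m − 6^m) + (4)·6^m. The first term is divisible by 4 by the inductive hypothesis, and the second term (4)·6^m is divisible by 4 since 4 | 4. Hence 4 | h(m+1).
Hence, by induction on N, the claim holds for every N ≥ 1.
Therefore the largest such d is 4.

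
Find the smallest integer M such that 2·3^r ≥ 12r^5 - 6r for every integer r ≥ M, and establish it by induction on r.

M = 14

At r = 13: 3188646 < 4455438, so the inequality fails and M ≥ 14. We prove 2·3^r ≥ 12r^5 - 6r for all r ≥ 14.
For the base case r = 14: 2·3^r = 9565938 and 12r^5 - 6r = 6453804, so 9565938 ≥ 6453804.
For the inductive step, assume it holds for an arbitrary i ≥ 14, so 2·3^i ≥ 12i^5 - 6i.
Then 2·3^(i + 1) = 3·(2·3^i) ≥ 3·(12i^5 - 6i).
Also, for i ≥ 14 we have 3·(12i^5 - 6i) ≥ 12(i+1)^5 - 6(i+1), since 3·(12i^5 - 6i) − (12(i+1)^5 - 6(i+1)) = 24i^5 - 60i^4 - 120i^3 - 120i^2 - 72i - 6, which is nonnegative for all i ≥ 14.
Combining, 2·3^(i + 1) ≥ 12(i+1)^5 - 6(i+1).
This completes the induction.
Hence the smallest such M is 14.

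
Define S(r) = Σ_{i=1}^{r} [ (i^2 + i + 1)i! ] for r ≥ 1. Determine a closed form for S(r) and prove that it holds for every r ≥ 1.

S(r) = (r + 1)(r + 1)! - 1

We claim S(r) = (r + 1)(r + 1)! - 1 for all r ≥ 1.
For the base case r = 1: S(1) = 3, and the closed form gives 3. They agree.
Inductive step: assume the claim holds for r = i, so S(i) = (i + 1)(i + 1)! - 1.
Then S(i+1) = S(i) + ((i^2 + 3i + 3)(i + 1)!) = ((i + 1)(i + 1)! - 1) + ((i^2 + 3i + 3)(i + 1)!).
Simplifying, S(i+1) = ((i+1) + 1)((i+1) + 1)! - 1,
which is the closed form with r = i+1.
By the principle of mathematical induction, the result holds for all r ≥ 1.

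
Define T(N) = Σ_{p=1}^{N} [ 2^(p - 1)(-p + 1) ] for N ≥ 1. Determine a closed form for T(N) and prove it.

We claim T(N) = 2^N(-N + 2) - 2 for all N ≥ 1.
Base case (N = 1): T(1) = 0, and the closed form gives 0. They agree.
Inductive step: assume the claim holds for N = p, so T(p) = 2^p(-p + 2) - 2.
Then T(p+1) = T(p) + (-2^p·p) = (2^p(-p + 2) - 2) + (-2^p·p).
Simplifying, T(p+1) = -2·2^p·p + 2·2^p - 2 = 2^(p+1)(-(p+1) + 2) - 2,
which is the closed form with N = p+1.
Hence, by induction on N, the claim holds for every N ≥ 1.

T(N) = 2^N(-N + 2) - 2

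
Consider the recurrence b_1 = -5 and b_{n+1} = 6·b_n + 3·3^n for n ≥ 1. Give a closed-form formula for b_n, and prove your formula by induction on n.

b_n = -3^n - 2·6^(n - 1)

Computing the first terms: b_1 = -5, b_2 = -21, b_3 = -99. This suggests b_n = -3^n - 2·6^(n - 1).
For the base case n = 1: the formula gives -5 = -5 = b_1.
Suppose the result is true for n = k, so b_k = -3^k - 2·6^(k - 1).
Then b_{k+1} = 6·b_k + 3·3^k = 6·(-3^k - 2·6^(k - 1)) + 3·3^k = -3^(k + 1) - 2·6^k = -3^(k+1) - 2·6^((k+1) - 1),
which is the claimed formula at n = k+1.
By induction, the statement is established for all n ≥ 1.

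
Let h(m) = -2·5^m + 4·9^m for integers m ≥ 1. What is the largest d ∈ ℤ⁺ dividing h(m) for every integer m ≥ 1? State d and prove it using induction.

Computing the first values: h(1) = 26 and h(2) = 274; gcd(26, 274) = 2, so d ≤ 2.
We prove 2 | -2·5^m + 4·9^m for all m ≥ 1 by induction on m.
For the base case m = 1: h(1) = 26 = 2·(13), so 2 | h(1).
Suppose the result is true for m = k, i.e. 2 | h(k). Then
h(k+1) − 9·h(k) = (-2·5^(k+1) + 4·9^(k+1)) − 9·(-2·5^k + 4·9^k) = (-2)·5^k·(5 − 9) = (8)·5^k. Since 2 | h(k) by the inductive hypothesis, 2 | 9·h(k); and 2 | 8 since 8 = 2·4. Therefore 2 | h(k+1).
By the principle of mathematical induction, the result holds for all m ≥ 1.
Therefore the largest such d is 2.

d = 2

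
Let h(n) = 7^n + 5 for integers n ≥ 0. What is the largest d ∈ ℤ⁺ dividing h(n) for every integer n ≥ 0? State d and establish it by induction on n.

Computing the first values: h(0) = 6 and h(1) = 12; gcd(6, 12) = 6, so d ≤ 6.
We prove 6 | 7^n + 5 for all n ≥ 0 by induction on n.
For the base case n = 0: h(0) = 6 = 6·(1), so 6 | h(0).
Inductive step: assume the claim holds for n = k, i.e. 6 | h(k). Then
h(k+1) = 7^(k+1) + 5 = 7·(7^k + 5) - 30 = 7·h(k) - 30. The first term is divisible by 6 by the inductive hypothesis, and -30 is divisible by 6. Hence 6 | h(k+1).
By the principle of mathematical induction, the result holds for all n ≥ 0.
Therefore the largest such d is 6.

d = 6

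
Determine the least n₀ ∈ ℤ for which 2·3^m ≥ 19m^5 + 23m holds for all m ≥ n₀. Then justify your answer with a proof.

n₀ = 15

At m = 14: 9565938 < 10218978, so the inequality fails and n₀ ≥ 15. We prove 2·3^m ≥ 19m^5 + 23m for all m ≥ 15.
For the base case m = 15: 2·3^m = 28697814 and 19m^5 + 23m = 14428470, so 28697814 ≥ 14428470.
For the inductive step, assume it holds for an arbitrary k ≥ 15, so 2·3^k ≥ 19k^5 + 23k.
Then 2·3^(k + 1) = 3·(2·3^k) ≥ 3·(19k^5 + 23k).
Also, for k ≥ 15 we have 3·(19k^5 + 23k) ≥ 19(k+1)^5 + 23(k+1), since 3·(19k^5 + 23k) − (19(k+1)^5 + 23(k+1)) = 38k^5 - 95k^4 - 190k^3 - 190k^2 - 49k - 42, which is nonnegative for all k ≥ 15.
Combining, 2·3^(k + 1) ≥ 19(k+1)^5 + 23(k+1).
By the principle of mathematical induction, the result holds for all m ≥ 15.
Hence the smallest such n₀ is 15.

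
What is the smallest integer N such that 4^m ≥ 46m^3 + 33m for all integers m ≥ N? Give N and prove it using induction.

At m = 6: 4096 < 10134, so the inequality fails and N ≥ 7. We prove 4^m ≥ 46m^3 + 33m for all m ≥ 7.
When m = 7: 4^m = 16384 and 46m^3 + 33m = 16009, so 16384 ≥ 16009.
Suppose the result is true for m = r, so 4^r ≥ 46r^3 + 33r.
Then 4^(r + 1) = 4·(4^r) ≥ 4·(46r^3 + 33r).
Also, for r ≥ 7 we have 4·(46r^3 + 33r) ≥ 46(r+1)^3 + 33(r+1), since 4·(46r^3 + 33r) − (46(r+1)^3 + 33(r+1)) = 138r^3 - 138r^2 - 39r - 79, which is nonnegative for all r ≥ 7.
Combining, 4^(r + 1) ≥ 46(r+1)^3 + 33(r+1).
By induction, the statement is established for all m ≥ 7.
Hence the smallest such N is 7.

N = 7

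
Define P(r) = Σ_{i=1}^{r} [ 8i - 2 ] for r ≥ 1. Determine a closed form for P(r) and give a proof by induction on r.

We claim P(r) = 2r(2r + 1) for all r ≥ 1.
When r = 1: P(1) = 6, and the closed form gives 6. They agree.
Suppose the result is true for r = i, so P(i) = 2i(2i + 1).
Then P(i+1) = P(i) + (8i + 6) = (2i(2i + 1)) + (8i + 6).
Simplifying, P(i+1) = 2(i + 1)(2i + 3) = 2(i+1)(2(i+1) + 1),
which is the closed form with r = i+1.
By the principle of mathematical induction, the result holds for all r ≥ 1.

P(r) = 2r(2r + 1)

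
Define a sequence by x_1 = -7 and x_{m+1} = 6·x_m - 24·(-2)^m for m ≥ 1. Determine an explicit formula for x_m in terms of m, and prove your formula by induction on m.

x_m = 3(-2)^m - 6^(m - 1)

Computing the first terms: x_1 = -7, x_2 = 6, x_3 = -60. This suggests x_m = 3(-2)^m - 6^(m - 1).
Base step (m = 1): the formula gives -7 = -7 = x_1.
Inductive step: suppose the statement holds for some j ≥ 1, so x_j = 3(-2)^j - 6^(j - 1).
Then x_{j+1} = 6·x_j - 24·(-2)^j = 6·(3(-2)^j - 6^(j - 1)) - 24·(-2)^j = 3(-2)^(j + 1) - 6^j = 3(-2)^(j+1) - 6^((j+1) - 1),
which is the claimed formula at m = j+1.
By induction, the statement is established for all m ≥ 1.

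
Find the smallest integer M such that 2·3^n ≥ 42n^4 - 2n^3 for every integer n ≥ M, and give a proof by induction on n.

At n = 11: 354294 < 612260, so the inequality fails and M ≥ 12. We prove 2·3^n ≥ 42n^4 - 2n^3 for all n ≥ 12.
For the base case n = 12: 2·3^n = 1062882 and 42n^4 - 2n^3 = 867456, so 1062882 ≥ 867456.
Inductive step: assume the claim holds for n = i, so 2·3^i ≥ 42i^4 - 2i^3.
Then 2·3^(i + 1) = 3·(2·3^i) ≥ 3·(42i^4 - 2i^3).
Also, for i ≥ 12 we have 3·(42i^4 - 2i^3) ≥ 42(i+1)^4 - 2(i+1)^3, since 3·(42i^4 - 2i^3) − (42(i+1)^4 - 2(i+1)^3) = 84i^4 - 172i^3 - 246i^2 - 162i - 40, which is nonnegative for all i ≥ 12.
Combining, 2·3^(i + 1) ≥ 42(i+1)^4 - 2(i+1)^3.
By induction, the statement is established for all n ≥ 12.
Hence the smallest such M is 12.

M = 12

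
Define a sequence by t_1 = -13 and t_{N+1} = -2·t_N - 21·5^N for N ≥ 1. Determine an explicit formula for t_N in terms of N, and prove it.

Computing the first terms: t_1 = -13, t_2 = -79, t_3 = -367. This suggests t_N = -(-2)^N - 3·5^N.
For the base case N = 1: the formula gives -13 = -13 = t_1.
Suppose the result is true for N = k, so t_k = -(-2)^k - 3·5^k.
Then t_{k+1} = -2·t_k - 21·5^k = -2·(-(-2)^k - 3·5^k) - 21·5^k = -(-2)^(k + 1) - 3·5^(k + 1),
which is the claimed formula at N = k+1.
Hence, by induction on N, the claim holds for every N ≥ 1.

t_N = -(-2)^N - 3·5^N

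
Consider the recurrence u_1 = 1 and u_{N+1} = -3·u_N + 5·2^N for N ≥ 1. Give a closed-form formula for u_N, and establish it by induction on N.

Computing the first terms: u_1 = 1, u_2 = 7, u_3 = -1. This suggests u_N = -(-3)^(N - 1) + 2^N.
Base step (N = 1): the formula gives 1 = 1 = u_1.
For the inductive step, assume it holds for an arbitrary p ≥ 1, so u_p = -(-3)^(p - 1) + 2^p.
Then u_{p+1} = -3·u_p + 5·2^p = -3·(-(-3)^(p - 1) + 2^p) + 5·2^p = -(-3)^p + 2^(p + 1) = -(-3)^((p+1) - 1) + 2^(p+1),
which is the claimed formula at N = p+1.
Hence, by induction on N, the claim holds for every N ≥ 1.

u_N = -(-3)^(N - 1) + 2^N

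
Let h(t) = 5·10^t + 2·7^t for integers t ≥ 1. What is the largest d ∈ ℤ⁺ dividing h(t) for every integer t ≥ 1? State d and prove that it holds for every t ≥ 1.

d = 2

Computing the first values: h(1) = 64 and h(2) = 598; gcd(64, 598) = 2, so d ≤ 2.
We prove 2 | 5·10^t + 2·7^t for all t ≥ 1 by induction on t.
Base case (t = 1): h(1) = 64 = 2·(32), so 2 | h(1).
Inductive step: suppose the statement holds for some p ≥ 1, i.e. 2 | h(p). Then
h(p+1) − 10·h(p) = (5·10^(p+1) + 2·7^(p+1)) − 10·(5·10^p + 2·7^p) = (2)·7^p·(7 − 10) = (-6)·7^p. Since 2 | h(p) by the inductive hypothesis, 2 | 10·h(p); and 2 | -6 since -6 = 2·-3. Therefore 2 | h(p+1).
This completes the induction.
Therefore the largest such d is 2.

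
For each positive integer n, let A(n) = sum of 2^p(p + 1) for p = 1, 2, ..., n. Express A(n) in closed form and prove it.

We claim A(n) = 2^(n + 1)n for all n ≥ 1.
For the base case n = 1: A(1) = 4, and the closed form gives 4. They agree.
For the inductive step, assume it holds for an arbitrary p ≥ 1, so A(p) = 2^(p + 1)p.
Then A(p+1) = A(p) + (2^(p + 1)(p + 2)) = (2^(p + 1)p) + (2^(p + 1)(p + 2)).
Simplifying, A(p+1) = 2^(p + 2)(p + 1) = 2^((p+1) + 1)(p+1),
which is the closed form with n = p+1.
This completes the induction.

A(n) = 2^(n + 1)n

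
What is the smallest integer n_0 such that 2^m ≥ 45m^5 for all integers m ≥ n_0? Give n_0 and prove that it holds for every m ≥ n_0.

At m = 30: 1073741824 < 1093500000, so the inequality fails and n_0 ≥ 31. We prove 2^m ≥ 45m^5 for all m ≥ 31.
For the base case m = 31: 2^m = 2147483648 and 45m^5 = 1288311795, so 2147483648 ≥ 1288311795.
Inductive step: suppose the statement holds for some k ≥ 31, so 2^k ≥ 45k^5.
Then 2^(k + 1) = 2·(2^k) ≥ 2·(45k^5).
Also, for k ≥ 31 we have 2·(45k^5) ≥ 45(k+1)^5, since 2 ≥ (1 + 1/k)^5 for all k ≥ 31.
Combining, 2^(k + 1) ≥ 45(k+1)^5.
By induction, the statement is established for all m ≥ 31.
Hence the smallest such n_0 is 31.

n_0 = 31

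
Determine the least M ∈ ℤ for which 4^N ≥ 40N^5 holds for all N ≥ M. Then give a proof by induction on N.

M = 12

At N = 11: 4194304 < 6442040, so the inequality fails and M ≥ 12. We prove 4^N ≥ 40N^5 for all N ≥ 12.
Base case (N = 12): 4^N = 16777216 and 40N^5 = 9953280, so 16777216 ≥ 9953280.
Suppose the result is true for N = p, so 4^p ≥ 40p^5.
Then 4^(p + 1) = 4·(4^p) ≥ 4·(40p^5).
Also, for p ≥ 12 we have 4·(40p^5) ≥ 40(p+1)^5, since 4 ≥ (1 + 1/p)^5 for all p ≥ 12.
Combining, 4^(p + 1) ≥ 40(p+1)^5.
This completes the induction.
Hence the smallest such M is 12.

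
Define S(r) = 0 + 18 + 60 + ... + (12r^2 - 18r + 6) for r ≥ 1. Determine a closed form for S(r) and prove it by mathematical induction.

We claim S(r) = r(r - 1)(4r + 1) for all r ≥ 1.
For the base case r = 1: S(1) = 0, and the closed form gives 0. They agree.
Inductive step: assume the claim holds for r = i, so S(i) = i(4i^2 - 3i - 1).
Then S(i+1) = S(i) + (6i(2i + 1)) = (i(4i^2 - 3i - 1)) + (6i(2i + 1)).
Simplifying, S(i+1) = i(i + 1)(4i + 5) = (i+1)((i+1) - 1)(4(i+1) + 1),
which is the closed form with r = i+1.
Hence, by induction on r, the claim holds for every r ≥ 1.

S(r) = r(r - 1)(4r + 1)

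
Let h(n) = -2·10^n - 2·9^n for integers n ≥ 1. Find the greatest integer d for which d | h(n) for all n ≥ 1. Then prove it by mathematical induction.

d = 2

Computing the first values: h(1) = -38 and h(2) = -362; gcd(-38, -362) = 2, so d ≤ 2.
We prove 2 | -2·10^n - 2·9^n for all n ≥ 1 by induction on n.
For the base case n = 1: h(1) = -38 = 2·(-19), so 2 | h(1).
Inductive step: assume the claim holds for n = i, i.e. 2 | h(i). Then
h(i+1) − 10·h(i) = (-2·10^(i+1) - 2·9^(i+1)) − 10·(-2·10^i - 2·9^i) = (-2)·9^i·(9 − 10) = (2)·9^i. Since 2 | h(i) by the inductive hypothesis, 2 | 10·h(i); and 2 | 2 since 2 = 2·1. Therefore 2 | h(i+1).
This completes the induction.
Therefore the largest such d is 2.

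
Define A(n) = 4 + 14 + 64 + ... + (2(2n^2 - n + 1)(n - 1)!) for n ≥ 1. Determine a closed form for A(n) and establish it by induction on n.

We claim A(n) = (4n + 2)n! - 2 for all n ≥ 1.
Base step (n = 1): A(1) = 4, and the closed form gives 4. They agree.
Suppose the result is true for n = p, so A(p) = (4p + 2)p! - 2.
Then A(p+1) = A(p) + (2(2p^2 + 3p + 2)p!) = ((4p + 2)p! - 2) + (2(2p^2 + 3p + 2)p!).
Simplifying, A(p+1) = (4(p+1) + 2)(p+1)! - 2,
which is the closed form with n = p+1.
This completes the induction.

A(n) = (4n + 2)n! - 2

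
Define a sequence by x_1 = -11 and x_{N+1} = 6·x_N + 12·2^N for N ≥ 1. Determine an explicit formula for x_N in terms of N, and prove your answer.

x_N = -3·2^N - 5·6^(N - 1)

Computing the first terms: x_1 = -11, x_2 = -42, x_3 = -204. This suggests x_N = -3·2^N - 5·6^(N - 1).
Base step (N = 1): the formula gives -11 = -11 = x_1.
For the inductive step, assume it holds for an arbitrary m ≥ 1, so x_m = -3·2^m - 5·6^(m - 1).
Then x_{m+1} = 6·x_m + 12·2^m = 6·(-3·2^m - 5·6^(m - 1)) + 12·2^m = -3·2^(m + 1) - 5·6^m = -3·2^(m+1) - 5·6^((m+1) - 1),
which is the claimed formula at N = m+1.
By induction, the statement is established for all N ≥ 1.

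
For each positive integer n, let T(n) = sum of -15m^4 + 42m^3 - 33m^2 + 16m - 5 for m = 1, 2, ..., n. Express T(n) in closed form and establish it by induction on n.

We claim T(n) = -n(3n^4 - 3n^3 - 5n^2 - 2n + 2) for all n ≥ 1.
For the base case n = 1: T(1) = 5, and the closed form gives 5. They agree.
Inductive step: suppose the statement holds for some m ≥ 1, so T(m) = m(-3m^4 + 3m^3 + 5m^2 + 2m - 2).
Then T(m+1) = T(m) + (-15m^4 - 18m^3 + 3m^2 + 16m + 5) = (m(-3m^4 + 3m^3 + 5m^2 + 2m - 2)) + (-15m^4 - 18m^3 + 3m^2 + 16m + 5).
Simplifying, T(m+1) = -(m + 1)(3m^4 + 9m^3 + 4m^2 - 9m - 5) = -(m+1)(3(m+1)^4 - 3(m+1)^3 - 5(m+1)^2 - 2(m+1) + 2),
which is the closed form with n = m+1.
This completes the induction.

T(n) = -n(3n^4 - 3n^3 - 5n^2 - 2n + 2)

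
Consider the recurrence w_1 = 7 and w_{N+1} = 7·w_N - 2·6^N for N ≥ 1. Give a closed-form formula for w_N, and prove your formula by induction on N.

Computing the first terms: w_1 = 7, w_2 = 37, w_3 = 187. This suggests w_N = 2·6^N - 5·7^(N - 1).
Base case (N = 1): the formula gives 7 = 7 = w_1.
Inductive step: assume the claim holds for N = m, so w_m = 2·6^m - 5·7^(m - 1).
Then w_{m+1} = 7·w_m - 2·6^m = 7·(2·6^m - 5·7^(m - 1)) - 2·6^m = 2·6^(m + 1) - 5·7^m = 2·6^(m+1) - 5·7^((m+1) - 1),
which is the claimed formula at N = m+1.
Hence, by induction on N, the claim holds for every N ≥ 1.

w_N = 2·6^N - 5·7^(N - 1)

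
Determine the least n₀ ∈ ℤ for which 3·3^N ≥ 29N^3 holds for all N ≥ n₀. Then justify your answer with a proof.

At N = 7: 6561 < 9947, so the inequality fails and n₀ ≥ 8. We prove 3·3^N ≥ 29N^3 for all N ≥ 8.
When N = 8: 3·3^N = 19683 and 29N^3 = 14848, so 19683 ≥ 14848.
Inductive step: suppose the statement holds for some p ≥ 8, so 3·3^p ≥ 29p^3.
Then 3·3^(p + 1) = 3·(3·3^p) ≥ 3·(29p^3).
Also, for p ≥ 8 we have 3·(29p^3) ≥ 29(p+1)^3, since 3 ≥ (1 + 1/p)^3 for all p ≥ 8.
Combining, 3·3^(p + 1) ≥ 29(p+1)^3.
Hence, by induction on N, the claim holds for every N ≥ 8.
Hence the smallest such n₀ is 8.

n₀ = 8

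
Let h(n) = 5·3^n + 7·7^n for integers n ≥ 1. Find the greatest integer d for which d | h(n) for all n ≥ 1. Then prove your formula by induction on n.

d = 4

Computing the first values: h(1) = 64 and h(2) = 388; gcd(64, 388) = 4, so d ≤ 4.
We prove 4 | 5·3^n + 7·7^n for all n ≥ 1 by induction on n.
Base case (n = 1): h(1) = 64 = 4·(16), so 4 | h(1).
Suppose the result is true for n = k, i.e. 4 | h(k). Then
h(k+1) − 7·h(k) = (5·3^(k+1) + 7·7^(k+1)) − 7·(5·3^k + 7·7^k) = (5)·3^k·(3 − 7) = (-20)·3^k. Since 4 | h(k) by the inductive hypothesis, 4 | 7·h(k); and 4 | -20 since -20 = 4·-5. Therefore 4 | h(k+1).
By the principle of mathematical induction, the result holds for all n ≥ 1.
Therefore the largest such d is 4.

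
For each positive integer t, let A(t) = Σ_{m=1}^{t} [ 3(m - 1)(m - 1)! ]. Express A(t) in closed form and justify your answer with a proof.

We claim A(t) = 3t! - 3 for all t ≥ 1.
When t = 1: A(1) = 0, and the closed form gives 0. They agree.
Inductive step: assume the claim holds for t = m, so A(m) = 3m! - 3.
Then A(m+1) = A(m) + (3m·m!) = (3m! - 3) + (3m·m!).
Simplifying, A(m+1) = 3(m+1)! - 3,
which is the closed form with t = m+1.
Hence, by induction on t, the claim holds for every t ≥ 1.

A(t) = 3t! - 3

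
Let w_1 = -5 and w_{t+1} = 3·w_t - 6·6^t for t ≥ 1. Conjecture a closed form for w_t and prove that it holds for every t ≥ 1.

Computing the first terms: w_1 = -5, w_2 = -51, w_3 = -369. This suggests w_t = 7·3^(t - 1) - 2·6^t.
When t = 1: the formula gives -5 = -5 = w_1.
Inductive step: suppose the statement holds for some j ≥ 1, so w_j = 7·3^(j - 1) - 2·6^j.
Then w_{j+1} = 3·w_j - 6·6^j = 3·(7·3^(j - 1) - 2·6^j) - 6·6^j = 7·3^j - 2·6^(j + 1) = 7·3^((j+1) - 1) - 2·6^(j+1),
which is the claimed formula at t = j+1.
By induction, the statement is established for all t ≥ 1.

w_t = 7·3^(t - 1) - 2·6^t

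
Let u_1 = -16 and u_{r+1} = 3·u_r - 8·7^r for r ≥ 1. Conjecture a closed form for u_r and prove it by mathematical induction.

u_r = -2·3^(r - 1) - 2·7^r

Computing the first terms: u_1 = -16, u_2 = -104, u_3 = -704. This suggests u_r = -2·3^(r - 1) - 2·7^r.
Base case (r = 1): the formula gives -16 = -16 = u_1.
For the inductive step, assume it holds for an arbitrary p ≥ 1, so u_p = -2·3^(p - 1) - 2·7^p.
Then u_{p+1} = 3·u_p - 8·7^p = 3·(-2·3^(p - 1) - 2·7^p) - 8·7^p = -2·3^p - 2·7^(p + 1) = -2·3^((p+1) - 1) - 2·7^(p+1),
which is the claimed formula at r = p+1.
By induction, the statement is established for all r ≥ 1.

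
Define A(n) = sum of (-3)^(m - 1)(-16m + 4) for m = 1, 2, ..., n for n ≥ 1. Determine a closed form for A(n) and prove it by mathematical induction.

We claim A(n) = 4(-3)^n·n for all n ≥ 1.
Base step (n = 1): A(1) = -12, and the closed form gives -12. They agree.
Inductive step: suppose the statement holds for some m ≥ 1, so A(m) = 4(-3)^m·m.
Then A(m+1) = A(m) + ((-3)^m(-16m - 12)) = (4(-3)^m·m) + ((-3)^m(-16m - 12)).
Simplifying, A(m+1) = (-3)^(m + 1)(4m + 4) = 4(-3)^(m+1)·(m+1),
which is the closed form with n = m+1.
By induction, the statement is established for all n ≥ 1.

A(n) = 4(-3)^n·n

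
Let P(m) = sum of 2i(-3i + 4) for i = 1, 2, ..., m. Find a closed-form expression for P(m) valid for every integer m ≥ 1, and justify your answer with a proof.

We claim P(m) = -m(m + 1)(2m - 3) for all m ≥ 1.
For the base case m = 1: P(1) = 2, and the closed form gives 2. They agree.
Inductive step: suppose the statement holds for some i ≥ 1, so P(i) = i(-2i^2 + i + 3).
Then P(i+1) = P(i) + (-6i^2 - 4i + 2) = (i(-2i^2 + i + 3)) + (-6i^2 - 4i + 2).
Simplifying, P(i+1) = -(i + 1)(i + 2)(2i - 1) = -(i+1)((i+1) + 1)(2(i+1) - 3),
which is the closed form with m = i+1.
By the principle of mathematical induction, the result holds for all m ≥ 1.

P(m) = -m(m + 1)(2m - 3)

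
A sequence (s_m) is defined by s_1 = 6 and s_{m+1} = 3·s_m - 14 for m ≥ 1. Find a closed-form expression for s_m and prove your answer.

Computing the first terms: s_1 = 6, s_2 = 4, s_3 = -2. This suggests s_m = -3^(m - 1) + 7.
When m = 1: the formula gives 6 = 6 = s_1.
For the inductive step, assume it holds for an arbitrary p ≥ 1, so s_p = -3^(p - 1) + 7.
Then s_{p+1} = 3·s_p - 14 = 3·(-3^(p - 1) + 7) - 14 = -3^p + 7 = -3^((p+1) - 1) + 7,
which is the claimed formula at m = p+1.
This completes the induction.

s_m = -3^(m - 1) + 7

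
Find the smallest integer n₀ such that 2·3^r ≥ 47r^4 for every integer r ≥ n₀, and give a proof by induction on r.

At r = 11: 354294 < 688127, so the inequality fails and n₀ ≥ 12. We prove 2·3^r ≥ 47r^4 for all r ≥ 12.
Base step (r = 12): 2·3^r = 1062882 and 47r^4 = 974592, so 1062882 ≥ 974592.
Inductive step: suppose the statement holds for some j ≥ 12, so 2·3^j ≥ 47j^4.
Then 2·3^(j + 1) = 3·(2·3^j) ≥ 3·(47j^4).
Also, for j ≥ 12 we have 3·(47j^4) ≥ 47(j+1)^4, since 3 ≥ (1 + 1/j)^4 for all j ≥ 12.
Combining, 2·3^(j + 1) ≥ 47(j+1)^4.
By induction, the statement is established for all r ≥ 12.
Hence the smallest such n₀ is 12.

n₀ = 12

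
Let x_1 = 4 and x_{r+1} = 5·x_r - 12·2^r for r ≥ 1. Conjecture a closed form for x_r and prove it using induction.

x_r = 2^(r + 2) - 4·5^(r - 1)

Computing the first terms: x_1 = 4, x_2 = -4, x_3 = -68. This suggests x_r = 2^(r + 2) - 4·5^(r - 1).
For the base case r = 1: the formula gives 4 = 4 = x_1.
For the inductive step, assume it holds for an arbitrary i ≥ 1, so x_i = 2^(i + 2) - 4·5^(i - 1).
Then x_{i+1} = 5·x_i - 12·2^i = 5·(2^(i + 2) - 4·5^(i - 1)) - 12·2^i = 2^(i + 3) - 4·5^i = 2^((i+1) + 2) - 4·5^((i+1) - 1),
which is the claimed formula at r = i+1.
By induction, the statement is established for all r ≥ 1.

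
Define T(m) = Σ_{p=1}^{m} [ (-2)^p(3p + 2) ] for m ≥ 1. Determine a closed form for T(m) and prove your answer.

T(m) = 2(-2)^m(m + 1) - 2

We claim T(m) = 2(-2)^m(m + 1) - 2 for all m ≥ 1.
Base case (m = 1): T(1) = -10, and the closed form gives -10. They agree.
Inductive step: suppose the statement holds for some p ≥ 1, so T(p) = 2(-2)^p(p + 1) - 2.
Then T(p+1) = T(p) + ((-2)^(p + 1)(3p + 5)) = (2(-2)^p(p + 1) - 2) + ((-2)^(p + 1)(3p + 5)).
Simplifying, T(p+1) = -4(-2)^p·p - 8(-2)^p - 2 = 2(-2)^(p+1)((p+1) + 1) - 2,
which is the closed form with m = p+1.
Hence, by induction on m, the claim holds for every m ≥ 1.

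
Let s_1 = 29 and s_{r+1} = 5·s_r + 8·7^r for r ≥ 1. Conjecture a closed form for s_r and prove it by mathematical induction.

s_r = 5^(r - 1) + 4·7^r

Computing the first terms: s_1 = 29, s_2 = 201, s_3 = 1397. This suggests s_r = 5^(r - 1) + 4·7^r.
Base step (r = 1): the formula gives 29 = 29 = s_1.
Inductive step: suppose the statement holds for some p ≥ 1, so s_p = 5^(p - 1) + 4·7^p.
Then s_{p+1} = 5·s_p + 8·7^p = 5·(5^(p - 1) + 4·7^p) + 8·7^p = 5^p + 4·7^(p + 1) = 5^((p+1) - 1) + 4·7^(p+1),
which is the claimed formula at r = p+1.
By induction, the statement is established for all r ≥ 1.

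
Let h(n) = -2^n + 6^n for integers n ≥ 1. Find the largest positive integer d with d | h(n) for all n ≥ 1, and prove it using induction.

Computing the first values: h(1) = 4 and h(2) = 32; gcd(4, 32) = 4, so d ≤ 4.
We prove 4 | -2^n + 6^n for all n ≥ 1 by induction on n.
Base step (n = 1): h(1) = 4 = 4·(1), so 4 | h(1).
Inductive step: suppose the statement holds for some p ≥ 1, i.e. 4 | h(p). Then
6^{p+1} − 2^{p+1} = 6·6^p − 2·2^p = 6·(6^p − 2^p) + (4)·2^p. The first term is divisible by 4 by the inductive hypothesis, and the second term (4)·2^p is divisible by 4 since 4 | 4. Hence 4 | h(p+1).
By induction, the statement is established for all n ≥ 1.
Therefore the largest such d is 4.

d = 4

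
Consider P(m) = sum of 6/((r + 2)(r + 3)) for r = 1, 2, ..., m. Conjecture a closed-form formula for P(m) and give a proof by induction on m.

We claim P(m) = 2m/(m + 3) for all m ≥ 1.
When m = 1: P(1) = 1/2, and the closed form gives 1/2. They agree.
For the inductive step, assume it holds for an arbitrary r ≥ 1, so P(r) = 2r/(r + 3).
Then P(r+1) = P(r) + (6/((r + 3)(r + 4))) = (2r/(r + 3)) + (6/((r + 3)(r + 4))).
Simplifying, P(r+1) = 2(r + 1)/(r + 4) = 2(r+1)/((r+1) + 3),
which is the closed form with m = r+1.
By induction, the statement is established for all m ≥ 1.

P(m) = 2m/(m + 3)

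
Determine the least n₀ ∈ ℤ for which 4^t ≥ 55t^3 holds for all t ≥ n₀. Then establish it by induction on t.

At t = 7: 16384 < 18865, so the inequality fails and n₀ ≥ 8. We prove 4^t ≥ 55t^3 for all t ≥ 8.
For the base case t = 8: 4^t = 65536 and 55t^3 = 28160, so 65536 ≥ 28160.
Suppose the result is true for t = k, so 4^k ≥ 55k^3.
Then 4^(k + 1) = 4·(4^k) ≥ 4·(55k^3).
Also, for k ≥ 8 we have 4·(55k^3) ≥ 55(k+1)^3, since 4 ≥ (1 + 1/k)^3 for all k ≥ 8.
Combining, 4^(k + 1) ≥ 55(k+1)^3.
This completes the induction.
Hence the smallest such n₀ is 8.

n₀ = 8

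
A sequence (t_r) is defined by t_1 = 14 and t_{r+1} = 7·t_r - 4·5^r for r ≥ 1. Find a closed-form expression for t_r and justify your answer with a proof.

Computing the first terms: t_1 = 14, t_2 = 78, t_3 = 446. This suggests t_r = 2·5^r + 4·7^(r - 1).
Base step (r = 1): the formula gives 14 = 14 = t_1.
Inductive step: assume the claim holds for r = k, so t_k = 2·5^k + 4·7^(k - 1).
Then t_{k+1} = 7·t_k - 4·5^k = 7·(2·5^k + 4·7^(k - 1)) - 4·5^k = 2·5^(k + 1) + 4·7^k = 2·5^(k+1) + 4·7^((k+1) - 1),
which is the claimed formula at r = k+1.
Hence, by induction on r, the claim holds for every r ≥ 1.

t_r = 2·5^r + 4·7^(r - 1)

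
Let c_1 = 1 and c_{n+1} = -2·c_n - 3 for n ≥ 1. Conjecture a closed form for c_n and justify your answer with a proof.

Computing the first terms: c_1 = 1, c_2 = -5, c_3 = 7. This suggests c_n = -(-2)^n - 1.
Base case (n = 1): the formula gives 1 = 1 = c_1.
Suppose the result is true for n = m, so c_m = -(-2)^m - 1.
Then c_{m+1} = -2·c_m - 3 = -2·(-(-2)^m - 1) - 3 = -(-2)^(m + 1) - 1,
which is the claimed formula at n = m+1.
This completes the induction.

c_n = -(-2)^n - 1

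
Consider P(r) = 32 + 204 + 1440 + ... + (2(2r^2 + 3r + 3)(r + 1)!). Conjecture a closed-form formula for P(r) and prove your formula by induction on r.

We claim P(r) = (4r + 2)(r + 2)! - 4 for all r ≥ 1.
For the base case r = 1: P(1) = 32, and the closed form gives 32. They agree.
Inductive step: assume the claim holds for r = k, so P(k) = (4k + 2)(k + 2)! - 4.
Then P(k+1) = P(k) + (2(2k^2 + 7k + 8)(k + 2)!) = ((4k + 2)(k + 2)! - 4) + (2(2k^2 + 7k + 8)(k + 2)!).
Simplifying, P(k+1) = (4(k+1) + 2)((k+1) + 2)! - 4,
which is the closed form with r = k+1.
By the principle of mathematical induction, the result holds for all r ≥ 1.

P(r) = (4r + 2)(r + 2)! - 4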